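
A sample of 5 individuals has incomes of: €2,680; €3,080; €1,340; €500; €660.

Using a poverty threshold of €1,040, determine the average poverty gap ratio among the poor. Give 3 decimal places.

Below z: €500, €660 (q = 2 of N = 5).
Shortfall ratios (z−y)/z: 0.5192, 0.3654; sum = 0.884615.
I averages over the q = 2 poor units only: 0.884615 / 2 = 0.442.

0.442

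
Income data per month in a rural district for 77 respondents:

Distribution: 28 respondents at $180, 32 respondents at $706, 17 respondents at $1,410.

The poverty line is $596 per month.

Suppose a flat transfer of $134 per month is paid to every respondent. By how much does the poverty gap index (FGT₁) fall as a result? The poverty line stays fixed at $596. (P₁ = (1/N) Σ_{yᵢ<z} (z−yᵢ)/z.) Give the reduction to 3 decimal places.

Before: below the line — 28×$180; poverty gap index (FGT₁) = 0.25381.
After the $134 transfer: below the line — 28×$314; poverty gap index (FGT₁) = 0.17206.
Reduction = 0.25381 − 0.17206 = 0.082.

0.082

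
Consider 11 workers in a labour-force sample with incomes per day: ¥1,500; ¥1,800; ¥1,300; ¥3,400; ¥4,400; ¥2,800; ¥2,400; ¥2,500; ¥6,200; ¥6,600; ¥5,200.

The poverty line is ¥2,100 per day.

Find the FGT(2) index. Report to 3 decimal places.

Poor units: ¥1,300, ¥1,500, ¥1,800 (q = 3 of N = 11).
Normalized shortfalls: (2100−1300)/2100 = 0.3810; (2100−1500)/2100 = 0.2857; (2100−1800)/2100 = 0.1429.
Squared: 0.1451; 0.0816; 0.0204.
Sum = 0.247166; P₂ = 0.247166 / 11 = 0.022.

0.022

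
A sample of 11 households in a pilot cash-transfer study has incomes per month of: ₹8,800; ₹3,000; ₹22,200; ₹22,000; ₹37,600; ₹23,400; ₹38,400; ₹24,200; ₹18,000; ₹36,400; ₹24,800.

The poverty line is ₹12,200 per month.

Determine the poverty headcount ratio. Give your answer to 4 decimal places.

0.1818

2 of the 11 households have income below ₹12,200.
H = 2/11 = 0.1818.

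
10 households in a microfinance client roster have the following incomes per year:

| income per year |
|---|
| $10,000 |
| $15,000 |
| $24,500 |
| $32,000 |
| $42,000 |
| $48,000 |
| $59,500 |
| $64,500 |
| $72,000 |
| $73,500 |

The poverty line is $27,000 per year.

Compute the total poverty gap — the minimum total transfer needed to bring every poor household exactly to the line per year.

Below the line: $10,000, $15,000, $24,500 (q = 3 of N = 10).
Individual gaps: 27000−10000 = 17000; 27000−15000 = 12000; 27000−24500 = 2500.
Aggregate gap = $31,500.

$31,500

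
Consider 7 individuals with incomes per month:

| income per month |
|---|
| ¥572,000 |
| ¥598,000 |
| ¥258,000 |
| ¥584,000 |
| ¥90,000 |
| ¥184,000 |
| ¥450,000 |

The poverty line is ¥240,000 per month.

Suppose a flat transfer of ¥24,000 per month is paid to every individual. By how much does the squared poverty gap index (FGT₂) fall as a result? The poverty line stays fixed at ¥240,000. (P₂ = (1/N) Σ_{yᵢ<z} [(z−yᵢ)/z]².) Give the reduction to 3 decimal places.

0.022

Before: below the line — ¥90,000, ¥184,000; squared poverty gap index (FGT₂) = 0.06358.
After the ¥24,000 transfer: below the line — ¥114,000, ¥208,000; squared poverty gap index (FGT₂) = 0.04191.
Reduction = 0.06358 − 0.04191 = 0.022.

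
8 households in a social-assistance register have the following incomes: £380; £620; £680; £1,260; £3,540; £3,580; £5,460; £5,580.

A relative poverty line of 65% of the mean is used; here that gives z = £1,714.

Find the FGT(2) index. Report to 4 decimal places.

0.1809

Below z: £380, £620, £680, £1,260 (q = 4 of N = 8).
Relative gaps: (1714−380)/1714 = 0.7783; (1714−620)/1714 = 0.6383; (1714−680)/1714 = 0.6033; (1714−1260)/1714 = 0.2649.
Squared: 0.6057; 0.4074; 0.3639; 0.0702.
Sum = 1.447229; P₂ = 1.447229 / 8 = 0.1809.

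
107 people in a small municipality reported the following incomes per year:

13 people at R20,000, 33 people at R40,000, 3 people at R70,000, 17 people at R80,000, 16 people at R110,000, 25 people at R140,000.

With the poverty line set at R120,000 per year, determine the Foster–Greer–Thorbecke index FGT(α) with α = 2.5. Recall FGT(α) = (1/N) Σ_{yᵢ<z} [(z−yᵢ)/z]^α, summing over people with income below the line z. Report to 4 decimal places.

0.2026

Incomes under z: 13×R20,000, 33×R40,000, 3×R70,000, 17×R80,000, 16×R110,000 (q = 82 of N = 107).
Normalized shortfalls: (120000−20000)/120000 = 0.8333 (×13); (120000−40000)/120000 = 0.6667 (×33); (120000−70000)/120000 = 0.4167 (×3); (120000−80000)/120000 = 0.3333 (×17); (120000−110000)/120000 = 0.0833 (×16).
Raised to α = 2.5: 0.63394 (×13); 0.36289 (×33); 0.11207 (×3); 0.06415 (×17); 0.00200 (×16).
Sum = 21.675301; FGT(2.5) = 21.675301 / 107 = 0.2026.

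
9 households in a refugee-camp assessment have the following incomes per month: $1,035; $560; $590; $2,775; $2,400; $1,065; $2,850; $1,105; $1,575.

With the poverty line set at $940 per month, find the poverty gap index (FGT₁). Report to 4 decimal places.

0.0863

Poor units: $560, $590 (q = 2 of N = 9).
Normalized shortfalls: (940−560)/940 = 0.4043; (940−590)/940 = 0.3723.
Σ = 0.776596. Dividing by the full population N = 9 gives P₁ = 0.0863.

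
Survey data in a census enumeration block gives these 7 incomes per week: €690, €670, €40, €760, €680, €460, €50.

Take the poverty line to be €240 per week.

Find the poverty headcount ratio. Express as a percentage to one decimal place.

28.6%

2 of the 7 households have income below €240.
H = 2/7 = 28.6%.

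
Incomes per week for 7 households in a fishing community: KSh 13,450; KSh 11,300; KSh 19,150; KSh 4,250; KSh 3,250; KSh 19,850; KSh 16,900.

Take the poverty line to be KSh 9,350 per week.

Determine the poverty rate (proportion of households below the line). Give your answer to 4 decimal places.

2 of the 7 households have income below KSh 9,350.
H = 2/7 = 0.2857.

0.2857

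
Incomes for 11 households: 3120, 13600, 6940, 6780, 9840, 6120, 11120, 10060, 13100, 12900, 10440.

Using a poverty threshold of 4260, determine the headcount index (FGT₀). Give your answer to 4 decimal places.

1 of the 11 households have income below 4260.
H = 1/11 = 0.0909.

0.0909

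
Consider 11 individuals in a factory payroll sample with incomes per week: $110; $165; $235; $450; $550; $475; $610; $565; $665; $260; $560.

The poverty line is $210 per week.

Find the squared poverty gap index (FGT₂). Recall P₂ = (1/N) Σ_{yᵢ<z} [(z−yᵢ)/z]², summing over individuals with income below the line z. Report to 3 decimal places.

Incomes under z: $110, $165 (q = 2 of N = 11).
Gap ratios (z−y)/z: (210−110)/210 = 0.4762; (210−165)/210 = 0.2143.
Squared: 0.2268; 0.0459.
Sum = 0.272676; P₂ = 0.272676 / 11 = 0.025.

0.025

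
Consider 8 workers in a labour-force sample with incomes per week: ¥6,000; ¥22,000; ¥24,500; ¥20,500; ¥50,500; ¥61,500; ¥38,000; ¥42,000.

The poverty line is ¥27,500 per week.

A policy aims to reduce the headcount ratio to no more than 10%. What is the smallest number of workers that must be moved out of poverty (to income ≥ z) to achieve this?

4

Currently q = 4 of N = 8 are below the line (H = 0.500).
A headcount ratio of at most 10% allows at most ⌊0.10 × 8⌋ = 0 poor workers.
So at least 4 − 0 = 4 must be lifted.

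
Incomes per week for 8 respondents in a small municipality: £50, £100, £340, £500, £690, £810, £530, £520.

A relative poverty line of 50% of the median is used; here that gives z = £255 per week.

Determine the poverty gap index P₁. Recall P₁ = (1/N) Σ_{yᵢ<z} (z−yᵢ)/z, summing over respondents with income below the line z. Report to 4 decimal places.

Poor units: £50, £100 (q = 2 of N = 8).
Normalized shortfalls: (255−50)/255 = 0.8039; (255−100)/255 = 0.6078.
Σ = 1.411765. Dividing by the full population N = 8 gives P₁ = 0.1765.

0.1765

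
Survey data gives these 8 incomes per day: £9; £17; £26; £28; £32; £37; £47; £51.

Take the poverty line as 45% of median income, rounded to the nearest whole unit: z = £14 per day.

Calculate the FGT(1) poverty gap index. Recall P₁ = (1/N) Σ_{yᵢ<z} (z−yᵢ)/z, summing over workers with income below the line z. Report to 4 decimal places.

Incomes under z: £9 (q = 1 of N = 8).
Gap ratios (z−y)/z: (14−9)/14 = 0.3571.
Σ = 0.357143. Dividing by the full population N = 8 gives P₁ = 0.0446.

0.0446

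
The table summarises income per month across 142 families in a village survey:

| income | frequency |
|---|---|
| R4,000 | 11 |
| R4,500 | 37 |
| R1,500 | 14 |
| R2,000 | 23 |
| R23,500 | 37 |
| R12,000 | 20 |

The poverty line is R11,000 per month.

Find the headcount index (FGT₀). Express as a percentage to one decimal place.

59.9%

85 of the 142 families have income below R11,000.
H = 85/142 = 59.9%.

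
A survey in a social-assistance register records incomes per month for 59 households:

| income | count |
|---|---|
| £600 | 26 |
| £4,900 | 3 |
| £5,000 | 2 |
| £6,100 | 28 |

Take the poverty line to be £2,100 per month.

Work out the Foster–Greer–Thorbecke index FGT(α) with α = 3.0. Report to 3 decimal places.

Below the line: 26×£600 (q = 26 of N = 59).
Normalized shortfalls: (2100−600)/2100 = 0.7143 (×26).
Raised to α = 3.0: 0.36443 (×26).
Sum = 9.475219; FGT(3.0) = 9.475219 / 59 = 0.161.

0.161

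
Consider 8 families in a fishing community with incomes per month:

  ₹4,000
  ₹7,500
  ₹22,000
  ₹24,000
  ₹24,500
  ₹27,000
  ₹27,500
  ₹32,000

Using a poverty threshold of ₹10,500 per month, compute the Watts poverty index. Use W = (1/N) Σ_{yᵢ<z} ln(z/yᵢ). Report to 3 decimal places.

Below the line: ₹4,000, ₹7,500 (q = 2 of N = 8).
Log gaps: ln(10500/4000) = 0.9651; ln(10500/7500) = 0.3365.
W = 1.301553 / 8 = 0.163.

0.163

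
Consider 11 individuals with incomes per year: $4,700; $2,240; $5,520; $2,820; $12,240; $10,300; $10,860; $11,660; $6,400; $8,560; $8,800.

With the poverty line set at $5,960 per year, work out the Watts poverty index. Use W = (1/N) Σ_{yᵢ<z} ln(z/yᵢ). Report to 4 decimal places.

Below z: $2,240, $2,820, $4,700, $5,520 (q = 4 of N = 11).
ln(z/y) terms: ln(5960/2240) = 0.9786; ln(5960/2820) = 0.7483; ln(5960/4700) = 0.2375; ln(5960/5520) = 0.0767.
W = 2.041129 / 11 = 0.1856.

0.1856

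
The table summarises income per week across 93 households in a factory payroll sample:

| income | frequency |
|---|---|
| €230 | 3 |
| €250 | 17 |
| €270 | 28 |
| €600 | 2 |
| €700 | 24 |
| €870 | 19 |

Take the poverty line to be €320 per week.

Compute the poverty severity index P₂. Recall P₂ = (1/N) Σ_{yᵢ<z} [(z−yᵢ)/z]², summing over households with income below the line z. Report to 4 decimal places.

Incomes under z: 3×€230, 17×€250, 28×€270 (q = 48 of N = 93).
Normalized shortfalls: (320−230)/320 = 0.2812 (×3); (320−250)/320 = 0.2188 (×17); (320−270)/320 = 0.1562 (×28).
Squared: 0.0791 (×3); 0.0479 (×17); 0.0244 (×28).
Sum = 1.734375; P₂ = 1.734375 / 93 = 0.0186.

0.0186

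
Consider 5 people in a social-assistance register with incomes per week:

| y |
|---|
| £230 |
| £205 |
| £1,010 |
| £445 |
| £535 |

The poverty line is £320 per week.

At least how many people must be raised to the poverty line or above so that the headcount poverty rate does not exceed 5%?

Currently q = 2 of N = 5 are below the line (H = 0.400).
A headcount ratio of at most 5% allows at most ⌊0.05 × 5⌋ = 0 poor people.
So at least 2 − 0 = 2 must be lifted.

2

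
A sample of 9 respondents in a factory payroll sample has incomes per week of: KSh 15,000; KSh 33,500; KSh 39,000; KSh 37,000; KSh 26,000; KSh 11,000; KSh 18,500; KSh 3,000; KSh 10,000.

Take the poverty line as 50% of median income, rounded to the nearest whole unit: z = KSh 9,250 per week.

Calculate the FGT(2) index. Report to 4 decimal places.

Incomes under z: KSh 3,000 (q = 1 of N = 9).
Normalized shortfalls: (9250−3000)/9250 = 0.6757.
Squared: 0.4565.
Sum = 0.456538; P₂ = 0.456538 / 9 = 0.0507.

0.0507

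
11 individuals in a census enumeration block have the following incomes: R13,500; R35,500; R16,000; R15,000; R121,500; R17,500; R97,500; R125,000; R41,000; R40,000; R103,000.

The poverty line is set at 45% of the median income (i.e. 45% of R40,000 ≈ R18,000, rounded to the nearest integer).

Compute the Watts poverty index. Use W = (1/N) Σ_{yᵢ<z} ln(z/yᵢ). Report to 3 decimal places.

Below z: R13,500, R15,000, R16,000, R17,500 (q = 4 of N = 11).
ln(z/y) terms: ln(18000/13500) = 0.2877; ln(18000/15000) = 0.1823; ln(18000/16000) = 0.1178; ln(18000/17500) = 0.0282.
W = 0.615958 / 11 = 0.056.

0.056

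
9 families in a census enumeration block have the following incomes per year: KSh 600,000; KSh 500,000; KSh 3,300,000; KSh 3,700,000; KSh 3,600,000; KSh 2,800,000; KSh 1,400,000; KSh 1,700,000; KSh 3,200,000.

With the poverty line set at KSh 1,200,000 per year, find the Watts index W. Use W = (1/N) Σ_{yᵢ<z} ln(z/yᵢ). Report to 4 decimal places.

0.1743

Incomes under z: KSh 500,000, KSh 600,000 (q = 2 of N = 9).
Log shortfalls: ln(1200000/500000) = 0.8755; ln(1200000/600000) = 0.6931.
W = 1.568616 / 9 = 0.1743.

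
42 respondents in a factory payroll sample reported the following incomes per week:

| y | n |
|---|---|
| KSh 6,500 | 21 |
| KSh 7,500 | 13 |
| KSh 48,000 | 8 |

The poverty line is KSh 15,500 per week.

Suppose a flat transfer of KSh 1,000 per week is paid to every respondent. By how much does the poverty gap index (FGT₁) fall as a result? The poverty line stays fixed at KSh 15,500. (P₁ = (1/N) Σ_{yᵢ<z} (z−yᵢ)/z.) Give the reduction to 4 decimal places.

0.0522

Before: below the line — 21×KSh 6,500, 13×KSh 7,500; poverty gap index (FGT₁) = 0.450077.
After the KSh 1,000 transfer: below the line — 21×KSh 7,500, 13×KSh 8,500; poverty gap index (FGT₁) = 0.397849.
Reduction = 0.450077 − 0.397849 = 0.0522.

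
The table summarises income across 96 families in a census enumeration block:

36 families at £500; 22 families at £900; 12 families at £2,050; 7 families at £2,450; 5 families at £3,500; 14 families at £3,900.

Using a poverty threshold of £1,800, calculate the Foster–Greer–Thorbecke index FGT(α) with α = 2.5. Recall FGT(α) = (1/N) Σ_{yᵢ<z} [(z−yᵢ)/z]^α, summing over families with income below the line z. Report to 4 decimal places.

Poor units: 36×£500, 22×£900 (q = 58 of N = 96).
Normalized shortfalls: (1800−500)/1800 = 0.7222 (×36); (1800−900)/1800 = 0.5000 (×22).
Raised to α = 2.5: 0.44328 (×36); 0.17678 (×22).
Sum = 19.847130; FGT(2.5) = 19.847130 / 96 = 0.2067.

0.2067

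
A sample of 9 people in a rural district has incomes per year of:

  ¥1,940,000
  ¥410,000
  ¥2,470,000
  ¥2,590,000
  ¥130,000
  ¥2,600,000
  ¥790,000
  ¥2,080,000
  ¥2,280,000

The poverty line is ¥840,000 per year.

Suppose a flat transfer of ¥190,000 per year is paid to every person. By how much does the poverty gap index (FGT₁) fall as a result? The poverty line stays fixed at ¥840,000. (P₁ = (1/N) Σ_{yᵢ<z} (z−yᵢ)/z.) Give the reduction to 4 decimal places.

Before: below the line — ¥130,000, ¥410,000, ¥790,000; poverty gap index (FGT₁) = 0.157407.
After the ¥190,000 transfer: below the line — ¥320,000, ¥600,000; poverty gap index (FGT₁) = 0.100529.
Reduction = 0.157407 − 0.100529 = 0.0569.

0.0569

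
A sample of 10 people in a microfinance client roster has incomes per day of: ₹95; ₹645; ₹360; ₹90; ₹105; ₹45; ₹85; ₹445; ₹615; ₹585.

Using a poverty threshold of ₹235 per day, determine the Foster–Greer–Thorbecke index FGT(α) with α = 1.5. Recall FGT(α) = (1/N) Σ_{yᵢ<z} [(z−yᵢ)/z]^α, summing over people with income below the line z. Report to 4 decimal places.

0.2593

Below the line: ₹45, ₹85, ₹90, ₹95, ₹105 (q = 5 of N = 10).
Shortfall ratios: (235−45)/235 = 0.8085; (235−85)/235 = 0.6383; (235−90)/235 = 0.6170; (235−95)/235 = 0.5957; (235−105)/235 = 0.5532.
Raised to α = 1.5: 0.72699; 0.50996; 0.48467; 0.45982; 0.41145.
Sum = 2.592893; FGT(1.5) = 2.592893 / 10 = 0.2593.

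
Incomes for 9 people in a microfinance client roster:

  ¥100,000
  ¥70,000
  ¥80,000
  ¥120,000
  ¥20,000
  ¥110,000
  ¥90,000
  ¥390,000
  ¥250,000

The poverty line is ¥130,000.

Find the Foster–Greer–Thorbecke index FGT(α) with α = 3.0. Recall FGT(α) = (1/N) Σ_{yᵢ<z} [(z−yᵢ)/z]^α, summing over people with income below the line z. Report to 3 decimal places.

0.090

Incomes under z: ¥20,000, ¥70,000, ¥80,000, ¥90,000, ¥100,000, ¥110,000, ¥120,000 (q = 7 of N = 9).
Relative gaps: (130000−20000)/130000 = 0.8462; (130000−70000)/130000 = 0.4615; (130000−80000)/130000 = 0.3846; (130000−90000)/130000 = 0.3077; (130000−100000)/130000 = 0.2308; (130000−110000)/130000 = 0.1538; (130000−120000)/130000 = 0.0769.
Raised to α = 3.0: 0.60583; 0.09832; 0.05690; 0.02913; 0.01229; 0.00364; 0.00046.
Sum = 0.806554; FGT(3.0) = 0.806554 / 9 = 0.090.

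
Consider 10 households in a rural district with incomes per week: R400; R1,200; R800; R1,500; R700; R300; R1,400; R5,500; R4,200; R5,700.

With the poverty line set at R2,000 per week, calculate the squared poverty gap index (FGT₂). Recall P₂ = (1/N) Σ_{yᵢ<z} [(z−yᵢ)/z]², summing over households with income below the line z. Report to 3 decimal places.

0.246

Below the line: R300, R400, R700, R800, R1,200, R1,400, R1,500 (q = 7 of N = 10).
Shortfall ratios: (2000−300)/2000 = 0.8500; (2000−400)/2000 = 0.8000; (2000−700)/2000 = 0.6500; (2000−800)/2000 = 0.6000; (2000−1200)/2000 = 0.4000; (2000−1400)/2000 = 0.3000; (2000−1500)/2000 = 0.2500.
Squared: 0.7225; 0.6400; 0.4225; 0.3600; 0.1600; 0.0900; 0.0625.
Sum = 2.457500; P₂ = 2.457500 / 10 = 0.246.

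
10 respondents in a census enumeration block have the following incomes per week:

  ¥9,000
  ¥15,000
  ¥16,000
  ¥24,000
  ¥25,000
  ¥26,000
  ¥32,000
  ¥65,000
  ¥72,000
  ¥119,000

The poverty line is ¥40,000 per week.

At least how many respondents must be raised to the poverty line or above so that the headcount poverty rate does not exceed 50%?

7 of the 10 respondents are poor, so H = 7/10 = 0.700.
A headcount ratio of at most 50% allows at most ⌊0.50 × 10⌋ = 5 poor respondents.
So at least 7 − 5 = 2 must be lifted.

2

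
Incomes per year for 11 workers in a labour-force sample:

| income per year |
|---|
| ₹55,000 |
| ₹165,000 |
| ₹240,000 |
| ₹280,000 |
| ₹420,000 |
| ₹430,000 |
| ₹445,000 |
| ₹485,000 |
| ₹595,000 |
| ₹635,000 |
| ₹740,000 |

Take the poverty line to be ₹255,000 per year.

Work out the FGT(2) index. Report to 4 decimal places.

0.0676

Poor units: ₹55,000, ₹165,000, ₹240,000 (q = 3 of N = 11).
Relative gaps: (255000−55000)/255000 = 0.7843; (255000−165000)/255000 = 0.3529; (255000−240000)/255000 = 0.0588.
Squared: 0.6151; 0.1246; 0.0035.
Sum = 0.743176; P₂ = 0.743176 / 11 = 0.0676.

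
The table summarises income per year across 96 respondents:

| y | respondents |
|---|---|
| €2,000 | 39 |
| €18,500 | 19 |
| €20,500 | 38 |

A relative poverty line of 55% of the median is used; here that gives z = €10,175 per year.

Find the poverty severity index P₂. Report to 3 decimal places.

Below z: 39×€2,000 (q = 39 of N = 96).
Shortfall ratios: (10175−2000)/10175 = 0.8034 (×39).
Squared: 0.6455 (×39).
Sum = 25.175105; P₂ = 25.175105 / 96 = 0.262.

0.262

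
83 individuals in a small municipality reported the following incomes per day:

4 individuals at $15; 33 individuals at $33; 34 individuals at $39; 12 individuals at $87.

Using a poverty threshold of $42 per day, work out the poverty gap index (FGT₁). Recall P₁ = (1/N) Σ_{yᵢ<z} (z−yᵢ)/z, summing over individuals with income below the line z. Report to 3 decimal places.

0.145

Incomes under z: 4×$15, 33×$33, 34×$39 (q = 71 of N = 83).
Shortfall ratios: (42−15)/42 = 0.6429 (×4); (42−33)/42 = 0.2143 (×33); (42−39)/42 = 0.0714 (×34).
Σ = 12.071429. Dividing by the full population N = 83 gives P₁ = 0.145.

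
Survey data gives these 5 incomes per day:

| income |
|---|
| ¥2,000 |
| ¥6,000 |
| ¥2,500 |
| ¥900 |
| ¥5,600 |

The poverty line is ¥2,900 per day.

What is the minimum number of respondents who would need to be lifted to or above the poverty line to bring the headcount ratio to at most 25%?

3 of the 5 respondents are poor, so H = 3/5 = 0.600.
A headcount ratio of at most 25% allows at most ⌊0.25 × 5⌋ = 1 poor respondents.
So at least 3 − 1 = 2 must be lifted.

2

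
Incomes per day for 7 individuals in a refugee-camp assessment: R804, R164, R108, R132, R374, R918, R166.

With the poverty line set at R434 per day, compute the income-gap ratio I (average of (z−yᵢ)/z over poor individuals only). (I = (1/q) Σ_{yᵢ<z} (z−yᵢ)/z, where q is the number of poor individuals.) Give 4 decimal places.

0.5650

Below the line: R108, R132, R164, R166, R374 (q = 5 of N = 7).
Relative gaps: 0.7512, 0.6959, 0.6221, 0.6175, 0.1382; sum = 2.824885.
The income-gap ratio divides by q (the poor only): 2.824885 / 5 = 0.5650.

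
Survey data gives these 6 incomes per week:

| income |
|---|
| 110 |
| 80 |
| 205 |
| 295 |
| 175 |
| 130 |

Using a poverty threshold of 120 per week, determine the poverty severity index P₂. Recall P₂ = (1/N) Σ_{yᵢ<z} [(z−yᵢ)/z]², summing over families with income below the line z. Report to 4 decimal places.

Below z: 80, 110 (q = 2 of N = 6).
Relative gaps: (120−80)/120 = 0.3333; (120−110)/120 = 0.0833.
Squared: 0.1111; 0.0069.
Sum = 0.118056; P₂ = 0.118056 / 6 = 0.0197.

0.0197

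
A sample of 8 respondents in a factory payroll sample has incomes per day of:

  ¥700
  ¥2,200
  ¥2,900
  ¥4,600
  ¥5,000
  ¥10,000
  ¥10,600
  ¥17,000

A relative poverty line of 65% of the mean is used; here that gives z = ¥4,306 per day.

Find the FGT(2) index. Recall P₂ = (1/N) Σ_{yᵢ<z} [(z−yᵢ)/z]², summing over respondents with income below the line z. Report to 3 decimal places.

0.131

Poor units: ¥700, ¥2,200, ¥2,900 (q = 3 of N = 8).
Gap ratios (z−y)/z: (4306−700)/4306 = 0.8374; (4306−2200)/4306 = 0.4891; (4306−2900)/4306 = 0.3265.
Squared: 0.7013; 0.2392; 0.1066.
Sum = 1.047119; P₂ = 1.047119 / 8 = 0.131.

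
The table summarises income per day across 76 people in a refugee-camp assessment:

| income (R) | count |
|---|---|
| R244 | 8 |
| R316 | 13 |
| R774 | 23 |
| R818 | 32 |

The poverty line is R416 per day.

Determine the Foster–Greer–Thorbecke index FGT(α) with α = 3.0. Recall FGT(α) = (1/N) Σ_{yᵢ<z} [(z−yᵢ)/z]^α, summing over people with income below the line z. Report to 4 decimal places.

Below the line: 8×R244, 13×R316 (q = 21 of N = 76).
Normalized shortfalls: (416−244)/416 = 0.4135 (×8); (416−316)/416 = 0.2404 (×13).
Raised to α = 3.0: 0.07068 (×8); 0.01389 (×13).
Sum = 0.746029; FGT(3.0) = 0.746029 / 76 = 0.0098.

0.0098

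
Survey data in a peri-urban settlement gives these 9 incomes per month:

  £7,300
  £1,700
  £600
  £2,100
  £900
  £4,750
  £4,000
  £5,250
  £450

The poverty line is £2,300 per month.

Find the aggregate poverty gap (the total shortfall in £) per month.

Poor units: £450, £600, £900, £1,700, £2,100 (q = 5 of N = 9).
Individual gaps: 2300−450 = 1850; 2300−600 = 1700; 2300−900 = 1400; 2300−1700 = 600; 2300−2100 = 200.
Aggregate gap = £5,750.

£5,750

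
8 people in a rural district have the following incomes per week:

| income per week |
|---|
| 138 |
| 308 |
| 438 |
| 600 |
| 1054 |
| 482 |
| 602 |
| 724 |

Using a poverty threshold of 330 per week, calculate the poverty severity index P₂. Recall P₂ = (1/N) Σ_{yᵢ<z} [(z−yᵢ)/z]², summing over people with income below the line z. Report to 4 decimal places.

0.0429

Below z: 138, 308 (q = 2 of N = 8).
Gap ratios (z−y)/z: (330−138)/330 = 0.5818; (330−308)/330 = 0.0667.
Squared: 0.3385; 0.0044.
Sum = 0.342957; P₂ = 0.342957 / 8 = 0.0429.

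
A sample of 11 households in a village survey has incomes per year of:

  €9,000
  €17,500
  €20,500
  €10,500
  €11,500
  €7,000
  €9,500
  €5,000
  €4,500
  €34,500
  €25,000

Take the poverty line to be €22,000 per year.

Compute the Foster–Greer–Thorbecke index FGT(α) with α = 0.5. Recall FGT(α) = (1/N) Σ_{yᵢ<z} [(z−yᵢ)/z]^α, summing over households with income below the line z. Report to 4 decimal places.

Incomes under z: €4,500, €5,000, €7,000, €9,000, €9,500, €10,500, €11,500, €17,500, €20,500 (q = 9 of N = 11).
Normalized shortfalls: (22000−4500)/22000 = 0.7955; (22000−5000)/22000 = 0.7727; (22000−7000)/22000 = 0.6818; (22000−9000)/22000 = 0.5909; (22000−9500)/22000 = 0.5682; (22000−10500)/22000 = 0.5227; (22000−11500)/22000 = 0.4773; (22000−17500)/22000 = 0.2045; (22000−20500)/22000 = 0.0682.
Raised to α = 0.5: 0.89188; 0.87905; 0.82572; 0.76871; 0.75378; 0.72300; 0.69085; 0.45227; 0.26112.
Sum = 6.246371; FGT(0.5) = 6.246371 / 11 = 0.5679.

0.5679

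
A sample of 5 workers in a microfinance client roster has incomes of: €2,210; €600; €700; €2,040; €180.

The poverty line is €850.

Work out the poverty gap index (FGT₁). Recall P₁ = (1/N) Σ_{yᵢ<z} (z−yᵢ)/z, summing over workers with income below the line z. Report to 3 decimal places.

0.252

Incomes under z: €180, €600, €700 (q = 3 of N = 5).
Shortfall ratios: (850−180)/850 = 0.7882; (850−600)/850 = 0.2941; (850−700)/850 = 0.1765.
Σ = 1.258824. Dividing by the full population N = 5 gives P₁ = 0.252.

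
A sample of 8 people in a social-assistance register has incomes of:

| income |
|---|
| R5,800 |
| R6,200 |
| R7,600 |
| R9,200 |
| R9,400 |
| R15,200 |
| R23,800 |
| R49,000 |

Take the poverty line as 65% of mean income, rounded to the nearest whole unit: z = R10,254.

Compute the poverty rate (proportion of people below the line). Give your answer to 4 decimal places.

0.6250

5 of the 8 people have income below R10,254.
H = 5/8 = 0.6250.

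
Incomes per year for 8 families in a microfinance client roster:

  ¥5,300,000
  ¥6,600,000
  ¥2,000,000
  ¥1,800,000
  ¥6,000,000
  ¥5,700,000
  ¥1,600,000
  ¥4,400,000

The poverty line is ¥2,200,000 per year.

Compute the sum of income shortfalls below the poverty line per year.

Below z: ¥1,600,000, ¥1,800,000, ¥2,000,000 (q = 3 of N = 8).
Individual gaps: 2200000−1600000 = 600000; 2200000−1800000 = 400000; 2200000−2000000 = 200000.
Aggregate gap = ¥1,200,000.

¥1,200,000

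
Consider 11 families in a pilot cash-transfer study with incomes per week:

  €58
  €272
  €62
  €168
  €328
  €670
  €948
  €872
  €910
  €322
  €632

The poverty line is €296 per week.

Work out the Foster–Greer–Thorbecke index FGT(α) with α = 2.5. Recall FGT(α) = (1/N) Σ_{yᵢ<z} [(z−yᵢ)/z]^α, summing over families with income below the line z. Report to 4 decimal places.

Poor units: €58, €62, €168, €272 (q = 4 of N = 11).
Gap ratios (z−y)/z: (296−58)/296 = 0.8041; (296−62)/296 = 0.7905; (296−168)/296 = 0.4324; (296−272)/296 = 0.0811.
Raised to α = 2.5: 0.57971; 0.55566; 0.12297; 0.00187.
Sum = 1.260216; FGT(2.5) = 1.260216 / 11 = 0.1146.

0.1146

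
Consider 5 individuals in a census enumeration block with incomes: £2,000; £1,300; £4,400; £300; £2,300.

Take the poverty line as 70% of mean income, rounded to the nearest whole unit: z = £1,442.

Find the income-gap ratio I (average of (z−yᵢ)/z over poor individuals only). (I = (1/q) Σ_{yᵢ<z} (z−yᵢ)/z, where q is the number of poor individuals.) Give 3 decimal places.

0.445

Below z: £300, £1,300 (q = 2 of N = 5).
Relative gaps: 0.7920, 0.0985; sum = 0.890430.
I averages over the q = 2 poor units only: 0.890430 / 2 = 0.445.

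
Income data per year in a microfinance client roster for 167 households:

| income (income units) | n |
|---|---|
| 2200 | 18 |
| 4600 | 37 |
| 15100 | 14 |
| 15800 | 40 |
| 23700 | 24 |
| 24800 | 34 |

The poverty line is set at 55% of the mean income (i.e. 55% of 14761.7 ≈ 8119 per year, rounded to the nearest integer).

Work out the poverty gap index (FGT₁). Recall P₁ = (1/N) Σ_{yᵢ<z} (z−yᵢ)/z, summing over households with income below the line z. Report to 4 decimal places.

Below the line: 18×2200, 37×4600 (q = 55 of N = 167).
Gap ratios (z−y)/z: (8119−2200)/8119 = 0.7290 (×18); (8119−4600)/8119 = 0.4334 (×37).
Sum of shortfalls = 29.159379; P₁ averages over all N: 29.159379 / 167 = 0.1746.

0.1746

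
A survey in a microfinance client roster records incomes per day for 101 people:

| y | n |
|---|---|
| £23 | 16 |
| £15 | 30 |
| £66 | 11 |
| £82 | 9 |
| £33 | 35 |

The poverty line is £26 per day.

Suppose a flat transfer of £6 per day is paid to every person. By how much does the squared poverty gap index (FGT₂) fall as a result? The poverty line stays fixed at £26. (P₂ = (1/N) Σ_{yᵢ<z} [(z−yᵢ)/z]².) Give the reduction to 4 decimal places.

Before: below the line — 30×£15, 16×£23; squared poverty gap index (FGT₂) = 0.055276.
After the £6 transfer: below the line — 30×£21; squared poverty gap index (FGT₂) = 0.010985.
Reduction = 0.055276 − 0.010985 = 0.0443.

0.0443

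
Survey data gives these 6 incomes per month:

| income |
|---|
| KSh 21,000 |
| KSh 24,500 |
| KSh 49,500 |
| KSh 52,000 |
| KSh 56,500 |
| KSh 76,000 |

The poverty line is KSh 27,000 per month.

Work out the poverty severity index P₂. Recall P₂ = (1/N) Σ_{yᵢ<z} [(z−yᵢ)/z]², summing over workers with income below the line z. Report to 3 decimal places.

Below the line: KSh 21,000, KSh 24,500 (q = 2 of N = 6).
Relative gaps: (27000−21000)/27000 = 0.2222; (27000−24500)/27000 = 0.0926.
Squared: 0.0494; 0.0086.
Sum = 0.057956; P₂ = 0.057956 / 6 = 0.010.

0.010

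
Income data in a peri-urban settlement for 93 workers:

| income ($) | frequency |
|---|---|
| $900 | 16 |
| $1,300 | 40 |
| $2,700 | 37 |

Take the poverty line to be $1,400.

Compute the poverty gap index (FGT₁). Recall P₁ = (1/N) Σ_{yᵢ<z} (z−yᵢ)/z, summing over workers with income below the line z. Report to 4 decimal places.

Below the line: 16×$900, 40×$1,300 (q = 56 of N = 93).
Normalized shortfalls: (1400−900)/1400 = 0.3571 (×16); (1400−1300)/1400 = 0.0714 (×40).
Σ = 8.571429. Dividing by the full population N = 93 gives P₁ = 0.0922.

0.0922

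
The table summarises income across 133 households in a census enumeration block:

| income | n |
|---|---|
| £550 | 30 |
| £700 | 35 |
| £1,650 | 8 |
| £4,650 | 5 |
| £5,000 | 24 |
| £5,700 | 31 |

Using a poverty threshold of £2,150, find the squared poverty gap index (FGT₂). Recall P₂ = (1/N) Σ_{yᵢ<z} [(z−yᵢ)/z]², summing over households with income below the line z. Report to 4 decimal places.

0.2479

Incomes under z: 30×£550, 35×£700, 8×£1,650 (q = 73 of N = 133).
Normalized shortfalls: (2150−550)/2150 = 0.7442 (×30); (2150−700)/2150 = 0.6744 (×35); (2150−1650)/2150 = 0.2326 (×8).
Squared: 0.5538 (×30); 0.4548 (×35); 0.0541 (×8).
Sum = 32.966468; P₂ = 32.966468 / 133 = 0.2479.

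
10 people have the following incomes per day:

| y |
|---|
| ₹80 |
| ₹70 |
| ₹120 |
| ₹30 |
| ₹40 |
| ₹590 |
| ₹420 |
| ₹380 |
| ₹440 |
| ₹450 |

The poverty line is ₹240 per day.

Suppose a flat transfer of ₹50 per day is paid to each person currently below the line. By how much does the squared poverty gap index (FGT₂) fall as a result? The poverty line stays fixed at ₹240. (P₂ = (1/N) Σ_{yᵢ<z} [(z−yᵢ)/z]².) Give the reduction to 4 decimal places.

Before: below the line — ₹30, ₹40, ₹70, ₹80, ₹120; squared poverty gap index (FGT₂) = 0.265625.
After the ₹50 transfer: below the line — ₹80, ₹90, ₹120, ₹130, ₹170; squared poverty gap index (FGT₂) = 0.138021.
Reduction = 0.265625 − 0.138021 = 0.1276.

0.1276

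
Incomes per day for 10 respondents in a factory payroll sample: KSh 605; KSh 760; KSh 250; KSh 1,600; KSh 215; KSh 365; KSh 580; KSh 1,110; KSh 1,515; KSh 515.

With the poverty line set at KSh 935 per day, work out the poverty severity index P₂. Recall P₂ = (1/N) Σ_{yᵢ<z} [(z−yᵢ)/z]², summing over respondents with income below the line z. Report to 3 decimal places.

Below z: KSh 215, KSh 250, KSh 365, KSh 515, KSh 580, KSh 605, KSh 760 (q = 7 of N = 10).
Relative gaps: (935−215)/935 = 0.7701; (935−250)/935 = 0.7326; (935−365)/935 = 0.6096; (935−515)/935 = 0.4492; (935−580)/935 = 0.3797; (935−605)/935 = 0.3529; (935−760)/935 = 0.1872.
Squared: 0.5930; 0.5367; 0.3716; 0.2018; 0.1442; 0.1246; 0.0350.
Sum = 2.006892; P₂ = 2.006892 / 10 = 0.201.

0.201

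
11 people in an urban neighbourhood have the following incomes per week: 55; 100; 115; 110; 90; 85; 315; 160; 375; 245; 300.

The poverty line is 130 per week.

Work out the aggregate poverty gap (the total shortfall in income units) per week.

225

Below z: 55, 85, 90, 100, 110, 115 (q = 6 of N = 11).
Individual gaps: 130−55 = 75; 130−85 = 45; 130−90 = 40; 130−100 = 30; 130−110 = 20; 130−115 = 15.
Aggregate gap = 225.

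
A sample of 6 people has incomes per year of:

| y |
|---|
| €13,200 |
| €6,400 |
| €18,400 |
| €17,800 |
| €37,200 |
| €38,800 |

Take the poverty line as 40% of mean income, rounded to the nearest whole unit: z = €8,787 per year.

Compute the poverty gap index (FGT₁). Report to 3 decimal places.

Below the line: €6,400 (q = 1 of N = 6).
Relative gaps: (8787−6400)/8787 = 0.2717.
Sum of shortfalls = 0.271651; P₁ averages over all N: 0.271651 / 6 = 0.045.

0.045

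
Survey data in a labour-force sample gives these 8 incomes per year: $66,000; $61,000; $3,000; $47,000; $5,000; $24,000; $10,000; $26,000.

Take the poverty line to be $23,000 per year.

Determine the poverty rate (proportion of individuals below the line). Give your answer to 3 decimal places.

3 of the 8 individuals have income below $23,000.
H = 3/8 = 0.375.

0.375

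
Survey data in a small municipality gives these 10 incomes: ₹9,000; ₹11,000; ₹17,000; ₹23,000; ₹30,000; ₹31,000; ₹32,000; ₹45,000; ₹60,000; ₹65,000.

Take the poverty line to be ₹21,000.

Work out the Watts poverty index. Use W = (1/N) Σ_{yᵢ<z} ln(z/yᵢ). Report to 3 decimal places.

Below z: ₹9,000, ₹11,000, ₹17,000 (q = 3 of N = 10).
Log shortfalls: ln(21000/9000) = 0.8473; ln(21000/11000) = 0.6466; ln(21000/17000) = 0.2113.
W = 1.705234 / 10 = 0.171.

0.171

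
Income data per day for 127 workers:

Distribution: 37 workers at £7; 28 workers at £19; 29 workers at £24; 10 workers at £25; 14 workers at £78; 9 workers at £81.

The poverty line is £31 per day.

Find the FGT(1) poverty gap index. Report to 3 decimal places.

Below z: 37×£7, 28×£19, 29×£24, 10×£25 (q = 104 of N = 127).
Shortfall ratios: (31−7)/31 = 0.7742 (×37); (31−19)/31 = 0.3871 (×28); (31−24)/31 = 0.2258 (×29); (31−25)/31 = 0.1935 (×10).
Sum of shortfalls = 47.967742; P₁ averages over all N: 47.967742 / 127 = 0.378.

0.378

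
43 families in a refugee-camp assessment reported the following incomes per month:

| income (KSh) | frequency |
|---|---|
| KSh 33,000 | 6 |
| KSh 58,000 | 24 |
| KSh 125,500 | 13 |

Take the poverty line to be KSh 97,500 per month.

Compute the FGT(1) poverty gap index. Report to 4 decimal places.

0.3184

Incomes under z: 6×KSh 33,000, 24×KSh 58,000 (q = 30 of N = 43).
Relative gaps: (97500−33000)/97500 = 0.6615 (×6); (97500−58000)/97500 = 0.4051 (×24).
Sum of shortfalls = 13.692308; P₁ averages over all N: 13.692308 / 43 = 0.3184.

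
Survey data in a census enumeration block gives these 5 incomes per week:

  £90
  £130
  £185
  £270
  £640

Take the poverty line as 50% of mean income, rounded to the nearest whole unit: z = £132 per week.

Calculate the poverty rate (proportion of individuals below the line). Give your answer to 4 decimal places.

2 of the 5 individuals have income below £132.
H = 2/5 = 0.4000.

0.4000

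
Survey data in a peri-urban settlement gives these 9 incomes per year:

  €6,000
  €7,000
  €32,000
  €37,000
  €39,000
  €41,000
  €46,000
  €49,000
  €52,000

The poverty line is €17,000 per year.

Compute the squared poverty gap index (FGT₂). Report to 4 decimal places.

Below z: €6,000, €7,000 (q = 2 of N = 9).
Gap ratios (z−y)/z: (17000−6000)/17000 = 0.6471; (17000−7000)/17000 = 0.5882.
Squared: 0.4187; 0.3460.
Sum = 0.764706; P₂ = 0.764706 / 9 = 0.0850.

0.0850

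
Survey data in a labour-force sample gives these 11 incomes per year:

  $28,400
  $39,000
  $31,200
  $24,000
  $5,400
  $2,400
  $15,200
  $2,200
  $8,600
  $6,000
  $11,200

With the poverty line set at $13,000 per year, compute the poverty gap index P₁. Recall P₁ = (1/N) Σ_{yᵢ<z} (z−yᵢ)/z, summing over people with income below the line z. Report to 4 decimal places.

0.2951

Incomes under z: $2,200, $2,400, $5,400, $6,000, $8,600, $11,200 (q = 6 of N = 11).
Shortfall ratios: (13000−2200)/13000 = 0.8308; (13000−2400)/13000 = 0.8154; (13000−5400)/13000 = 0.5846; (13000−6000)/13000 = 0.5385; (13000−8600)/13000 = 0.3385; (13000−11200)/13000 = 0.1385.
Sum of shortfalls = 3.246154; P₁ averages over all N: 3.246154 / 11 = 0.2951.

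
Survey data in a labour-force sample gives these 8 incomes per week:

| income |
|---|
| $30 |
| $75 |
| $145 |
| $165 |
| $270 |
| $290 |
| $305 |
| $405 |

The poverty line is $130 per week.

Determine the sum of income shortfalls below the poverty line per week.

Below the line: $30, $75 (q = 2 of N = 8).
Individual gaps: 130−30 = 100; 130−75 = 55.
Aggregate gap = $155.

$155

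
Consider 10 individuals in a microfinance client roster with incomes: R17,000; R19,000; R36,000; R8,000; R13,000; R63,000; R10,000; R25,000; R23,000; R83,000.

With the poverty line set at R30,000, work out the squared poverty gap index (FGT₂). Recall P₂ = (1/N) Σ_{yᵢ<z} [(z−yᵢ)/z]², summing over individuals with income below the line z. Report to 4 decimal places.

0.1708

Below z: R8,000, R10,000, R13,000, R17,000, R19,000, R23,000, R25,000 (q = 7 of N = 10).
Normalized shortfalls: (30000−8000)/30000 = 0.7333; (30000−10000)/30000 = 0.6667; (30000−13000)/30000 = 0.5667; (30000−17000)/30000 = 0.4333; (30000−19000)/30000 = 0.3667; (30000−23000)/30000 = 0.2333; (30000−25000)/30000 = 0.1667.
Squared: 0.5378; 0.4444; 0.3211; 0.1878; 0.1344; 0.0544; 0.0278.
Sum = 1.707778; P₂ = 1.707778 / 10 = 0.1708.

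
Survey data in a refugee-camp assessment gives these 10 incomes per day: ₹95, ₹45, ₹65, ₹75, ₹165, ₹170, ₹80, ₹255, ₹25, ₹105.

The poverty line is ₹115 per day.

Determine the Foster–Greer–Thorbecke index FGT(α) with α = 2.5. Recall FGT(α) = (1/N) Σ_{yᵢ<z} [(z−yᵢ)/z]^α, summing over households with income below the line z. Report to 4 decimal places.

0.1093

Below z: ₹25, ₹45, ₹65, ₹75, ₹80, ₹95, ₹105 (q = 7 of N = 10).
Relative gaps: (115−25)/115 = 0.7826; (115−45)/115 = 0.6087; (115−65)/115 = 0.4348; (115−75)/115 = 0.3478; (115−80)/115 = 0.3043; (115−95)/115 = 0.1739; (115−105)/115 = 0.0870.
Raised to α = 2.5: 0.54183; 0.28907; 0.12465; 0.07135; 0.05110; 0.01261; 0.00223.
Sum = 1.092839; FGT(2.5) = 1.092839 / 10 = 0.1093.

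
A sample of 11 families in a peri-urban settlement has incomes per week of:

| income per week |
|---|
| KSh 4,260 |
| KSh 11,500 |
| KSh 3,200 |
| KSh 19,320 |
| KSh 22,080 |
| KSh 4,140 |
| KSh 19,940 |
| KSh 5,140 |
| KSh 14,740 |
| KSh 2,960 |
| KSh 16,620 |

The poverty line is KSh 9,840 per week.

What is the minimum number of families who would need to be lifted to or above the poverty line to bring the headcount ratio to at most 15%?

Currently q = 5 of N = 11 are below the line (H = 0.455).
A headcount ratio of at most 15% allows at most ⌊0.15 × 11⌋ = 1 poor families.
So at least 5 − 1 = 4 must be lifted.

4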